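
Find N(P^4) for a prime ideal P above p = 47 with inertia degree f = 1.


N(P^a) = p^(a*f)
= 47^(4*1)
= 47^4
= 4879681

4879681


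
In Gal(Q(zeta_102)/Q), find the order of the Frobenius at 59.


The Frobenius at p in Gal(Q(zeta_n)/Q) = (Z/nZ)* is the class of p, so its order is ord_102(59), the smallest k >= 1 with 59^k = 1 mod 102.
n = 102 = 2 * 3 * 17, phi(102) = 32; the order divides phi(n).
Divisors of 32: 1, 2, 4, 8, 16, 32
Repeated squaring mod 102: 59^1 = 59, 59^2 = 13, 59^4 = 67, 59^8 = 1, 59^16 = 1, 59^32 = 1
Test divisors in increasing order:
  k=1: 59^1 = 59 mod 102
  k=2: 59^2 = 13 mod 102
  k=4: 59^4 = 67 mod 102
  k=8: 59^8 = 1 mod 102  <- first divisor giving 1
Order = 8

8


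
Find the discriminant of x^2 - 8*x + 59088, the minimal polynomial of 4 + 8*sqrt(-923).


The element 4 + 8*sqrt(-923) has minimal polynomial:
x^2 - 8*x + 59088
Discriminant = (-8)^2 - 4*(59088)
= 64 - 236352
= -236288

-236288


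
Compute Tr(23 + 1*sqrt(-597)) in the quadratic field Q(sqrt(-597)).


Tr(a + b*sqrt(d)) = (a + b*sqrt(d)) + (a - b*sqrt(d)) = 2a
= 2 * (23)
= 46

46


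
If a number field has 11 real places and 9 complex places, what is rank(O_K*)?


By Dirichlet's unit theorem:
rank = r1 + r2 - 1
= 11 + 9 - 1
= 19

19


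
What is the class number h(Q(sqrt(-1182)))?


K = Q(sqrt(-1182)). d mod 4 = 2, so D = disc(K) = 4d = -4728
h(K) equals the number of primitive reduced positive-definite forms (a, b, c) = a*x^2 + b*x*y + c*y^2 with b^2 - 4ac = D,
where reduced means |b| <= a <= c, with b >= 0 whenever |b| = a or a = c, and primitive means gcd(a, b, c) = 1.
Reduced forces 3a^2 <= |D| = 4728, so 1 <= a <= 39; b must have the parity of D, and c = (b^2 - D)/(4a) must be an integer >= a.
Enumerate a = 1..39, b in [-a, a]:
  a=1: (1, 0, 1182)  [1]
  a=2: (2, 0, 591)  [1]
  a=3: (3, 0, 394)  [1]
  a=4..5: none
  a=6: (6, 0, 197)  [1]
  a=7: (7, -2, 169), (7, 2, 169)  [2]
  a=8..12: none
  a=13: (13, -2, 91), (13, 2, 91)  [2]
  a=14: (14, -12, 87), (14, 12, 87)  [2]
  a=15..16: none
  a=17: (17, -10, 71), (17, 10, 71)  [2]
  a=18..20: none
  a=21: (21, -12, 58), (21, 12, 58)  [2]
  a=22..25: none
  a=26: (26, -24, 51), (26, 24, 51)  [2]
  a=27..28: none
  a=29: (29, -12, 42), (29, 12, 42)  [2]
  a=30..33: none
  a=34: (34, -24, 39), (34, 24, 39)  [2]
  a=35..39: none
Total reduced forms: 1 + 1 + 1 + 1 + 2 + 2 + 2 + 2 + 2 + 2 + 2 + 2 = 20
h = 20

20


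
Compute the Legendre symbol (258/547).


p = 547 is prime, so compute (258/547) with the reciprocity algorithm (Jacobi-symbol steps: pull out 2s via (2/n), flip via reciprocity, reduce):
  pull out 2: (2/547) = -1  (since 547 mod 8 = 3)
  reciprocity: (129/547) -> +(547/129)
  reduce: (31/129)
  reciprocity: (31/129) -> +(129/31)
  reduce: (5/31)
  reciprocity: (5/31) -> +(31/5)
  reduce: (1/5)
  (1/5) = 1
Product of signs = -1
(258/547) = -1

-1


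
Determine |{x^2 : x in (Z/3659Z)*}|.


For prime p, the number of non-zero quadratic residues is (p-1)/2.
= (3659-1)/2
= 1829

1829


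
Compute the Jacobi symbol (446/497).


Compute (446/497) via quadratic reciprocity:
  pull out 2: (2/497) = +1  (since 497 mod 8 = 1)
  reciprocity: (223/497) -> +(497/223)
  reduce: (51/223)
  reciprocity: (51/223) -> -(223/51)
  reduce: (19/51)
  reciprocity: (19/51) -> -(51/19)
  reduce: (13/19)
  reciprocity: (13/19) -> +(19/13)
  reduce: (6/13)
  pull out 2: (2/13) = -1  (since 13 mod 8 = 5)
  reciprocity: (3/13) -> +(13/3)
  reduce: (1/3)
  (1/3) = 1
Product of signs = -1

-1


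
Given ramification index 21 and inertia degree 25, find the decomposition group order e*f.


|D_P| = e * f
= 21 * 25
= 525

525


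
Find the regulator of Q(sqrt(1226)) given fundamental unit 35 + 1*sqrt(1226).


epsilon = 35 + 1*sqrt(1226)
= 70.0143
R = ln(70.0143)
= 4.2487

4.2487


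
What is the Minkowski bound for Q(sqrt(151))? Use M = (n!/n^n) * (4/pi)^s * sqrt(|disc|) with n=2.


d = 151, d mod 4 = 3, so disc(K) = 4d = 604; |disc(K)| = 604
Real quadratic field, so n = 2, s = r2 = 0, r1 = 2
M = (n!/n^n) * (4/pi)^s * sqrt(|disc(K)|) = (2!/2^2) * (4/pi)^0 * sqrt(604)
= 0.5 * 1.000000 * 24.576411
= 12.2882

12.2882


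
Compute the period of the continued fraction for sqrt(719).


Run the CF algorithm for sqrt(719).
a_0 = floor(sqrt(719)) = 26; set m_0=0, q_0=1.
Recurrence: m' = q*a - m,  q' = (d - m'^2)/q,  a' = floor((a_0 + m')/q').
  step 1: m=26, q=43, a=1
  step 2: m=17, q=10, a=4
  step 3: m=23, q=19, a=2
  step 4: m=15, q=26, a=1
  step 5: m=11, q=23, a=1
  step 6: m=12, q=25, a=1
  step 7: m=13, q=22, a=1
  step 8: m=9, q=29, a=1
  step 9: m=20, q=11, a=4
  step 10: m=24, q=13, a=3
  step 11: m=15, q=38, a=1
  step 12: m=23, q=5, a=9
  step 13: m=22, q=47, a=1
  step 14: m=25, q=2, a=25
  step 15: m=25, q=47, a=1
  step 16: m=22, q=5, a=9
  step 17: m=23, q=38, a=1
  step 18: m=15, q=13, a=3
  step 19: m=24, q=11, a=4
  step 20: m=20, q=29, a=1
  step 21: m=9, q=22, a=1
  step 22: m=13, q=25, a=1
  step 23: m=12, q=23, a=1
  step 24: m=11, q=26, a=1
  step 25: m=15, q=19, a=2
  step 26: m=23, q=10, a=4
  step 27: m=17, q=43, a=1
  step 28: m=26, q=1, a=52
a_28 = 2*a_0 = 52, so the period closes here.
sqrt(719) = [26; 1, 4, 2, 1, 1, 1, 1, 1, 4, 3, 1, 9, 1, 25, 1, 9, 1, 3, 4, 1, 1, 1, 1, 1, 2, 4, 1, 52]
Period length = 28

28


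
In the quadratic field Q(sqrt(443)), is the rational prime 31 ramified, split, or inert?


K = Q(sqrt(443)). Since d mod 4 = 3, disc(K) = 1772.
Check p | disc: 1772 mod 31 = 5.
p does not divide disc. Compute Legendre symbol (d/p):
9^((31-1)/2) mod 31 = 1
(d/p) = 1, so p splits: (p) = P*P' with e=1, f=1, g=2.
Therefore p is split.

split


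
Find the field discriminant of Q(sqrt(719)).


For K = Q(sqrt(d)) with d squarefree: disc(K) = d if d = 1 mod 4, and disc(K) = 4d if d = 2 or 3 mod 4.
Here d = 719, and d mod 4 = 3.
d = 3 mod 4, not 1 (O_K = Z[sqrt(d)]), so disc(K) = 4d = 4 * (719) = 2876

2876


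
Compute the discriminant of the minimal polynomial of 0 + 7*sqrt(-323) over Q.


The element 0 + 7*sqrt(-323) has minimal polynomial:
x^2 + 0*x + 15827
Discriminant = (0)^2 - 4*(15827)
= 0 - 63308
= -63308

-63308


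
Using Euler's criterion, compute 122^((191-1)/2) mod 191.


p = 191 is prime and the exponent is (p-1)/2 = 95, so by Euler's criterion 122^95 = (122/191) = +1 or -1 mod 191.
Compute by square-and-multiply:
  95 = 64 + 16 + 8 + 4 + 2 + 1 (binary 1011111)
  Repeated squaring mod 191: 122^1 = 122, 122^2 = 177, 122^4 = 5, 122^8 = 25, 122^16 = 52, 122^32 = 30, 122^64 = 136
  122^95 = 122^64 * 122^16 * 122^8 * 122^4 * 122^2 * 122^1 = 136 * 52 * 25 * 5 * 177 * 122 mod 191
    136 * 52 = 7072 = 5 mod 191
    5 * 25 = 125 = 125 mod 191
    125 * 5 = 625 = 52 mod 191
    52 * 177 = 9204 = 36 mod 191
    36 * 122 = 4392 = 190 mod 191
  122^95 = 190 mod 191
Result 190 = p - 1 = -1 mod 191: 122 is a quadratic non-residue mod 191. As a residue in [0, p-1] the value is 190.
122^95 mod 191 = 190

190


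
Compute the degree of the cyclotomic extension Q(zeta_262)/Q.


The degree equals Euler's totient phi(262).
262 = 2 * 131
phi(262) = 130

130


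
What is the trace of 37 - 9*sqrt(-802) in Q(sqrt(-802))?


Tr(a + b*sqrt(d)) = (a + b*sqrt(d)) + (a - b*sqrt(d)) = 2a
= 2 * (37)
= 74

74


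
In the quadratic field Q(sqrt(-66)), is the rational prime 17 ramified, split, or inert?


K = Q(sqrt(-66)). Since d mod 4 = 2, disc(K) = -264.
Check p | disc: -264 mod 17 = 8.
p does not divide disc. Compute Legendre symbol (d/p):
2^((17-1)/2) mod 17 = 1
(d/p) = 1, so p splits: (p) = P*P' with e=1, f=1, g=2.
Therefore p is split.

split


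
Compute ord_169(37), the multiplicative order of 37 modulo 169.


We want ord_169(37), the smallest k >= 1 with 37^k = 1 mod 169.
n = 169 = 13^2, phi(169) = 156; the order divides phi(n).
Divisors of 156: 1, 2, 3, 4, 6, 12, 13, 26, 39, 52, 78, 156
Repeated squaring mod 169: 37^1 = 37, 37^2 = 17, 37^4 = 120, 37^8 = 35, 37^16 = 42, 37^32 = 74, 37^64 = 68, 37^128 = 61
Test divisors in increasing order:
  k=1: 37^1 = 37 mod 169
  k=2: 37^2 = 17 mod 169
  k=3: 37^3 = 17 * 37 = 122 mod 169
  k=4: 37^4 = 120 mod 169
  k=6: 37^6 = 120 * 17 = 12 mod 169
  k=12: 37^12 = 35 * 120 = 144 mod 169
  k=13: 37^13 = 35 * 120 * 37 = 89 mod 169
  k=26: 37^26 = 42 * 35 * 17 = 147 mod 169
  k=39: 37^39 = 74 * 120 * 17 * 37 = 70 mod 169
  k=52: 37^52 = 74 * 42 * 120 = 146 mod 169
  k=78: 37^78 = 68 * 35 * 120 * 17 = 168 mod 169
  k=156: 37^156 = 61 * 42 * 35 * 120 = 1 mod 169  <- first divisor giving 1
Order = 156

156


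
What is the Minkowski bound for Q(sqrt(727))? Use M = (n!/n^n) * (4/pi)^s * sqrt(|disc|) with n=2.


d = 727, d mod 4 = 3, so disc(K) = 4d = 2908; |disc(K)| = 2908
Real quadratic field, so n = 2, s = r2 = 0, r1 = 2
M = (n!/n^n) * (4/pi)^s * sqrt(|disc(K)|) = (2!/2^2) * (4/pi)^0 * sqrt(2908)
= 0.5 * 1.000000 * 53.925875
= 26.9629

26.9629


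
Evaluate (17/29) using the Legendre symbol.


p = 29 is prime, so compute (17/29) with the reciprocity algorithm (Jacobi-symbol steps: pull out 2s via (2/n), flip via reciprocity, reduce):
  reciprocity: (17/29) -> +(29/17)
  reduce: (12/17)
  pull out 2: (2/17) = +1  (since 17 mod 8 = 1)
  pull out 2: (2/17) = +1  (since 17 mod 8 = 1)
  reciprocity: (3/17) -> +(17/3)
  reduce: (2/3)
  pull out 2: (2/3) = -1  (since 3 mod 8 = 3)
  (1/3) = 1
Product of signs = -1
(17/29) = -1

-1


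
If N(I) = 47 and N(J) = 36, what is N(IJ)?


N(IJ) = N(I) * N(J)
= 47 * 36
= 1692

1692


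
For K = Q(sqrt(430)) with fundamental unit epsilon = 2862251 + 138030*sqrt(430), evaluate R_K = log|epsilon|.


epsilon = 2862251 + 138030*sqrt(430)
= 5.7245e+06
R = ln(5.7245e+06)
= 15.5603

15.5603


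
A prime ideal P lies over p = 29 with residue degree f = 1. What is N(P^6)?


N(P^a) = p^(a*f)
= 29^(6*1)
= 29^6
= 594823321

594823321


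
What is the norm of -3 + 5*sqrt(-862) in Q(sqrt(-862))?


N(a + b*sqrt(d)) = a^2 - d*b^2
= (-3)^2 - (-862)*(5)^2
= 9 + 21550
= 21559

21559


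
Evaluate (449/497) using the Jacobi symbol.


Compute (449/497) via quadratic reciprocity:
  reciprocity: (449/497) -> +(497/449)
  reduce: (48/449)
  pull out 2: (2/449) = +1  (since 449 mod 8 = 1)
  pull out 2: (2/449) = +1  (since 449 mod 8 = 1)
  pull out 2: (2/449) = +1  (since 449 mod 8 = 1)
  pull out 2: (2/449) = +1  (since 449 mod 8 = 1)
  reciprocity: (3/449) -> +(449/3)
  reduce: (2/3)
  pull out 2: (2/3) = -1  (since 3 mod 8 = 3)
  (1/3) = 1
Product of signs = -1

-1


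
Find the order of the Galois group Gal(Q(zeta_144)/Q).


|Gal(Q(zeta_144)/Q)| = phi(144)
= 48

48


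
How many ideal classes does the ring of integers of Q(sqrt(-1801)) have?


K = Q(sqrt(-1801)). d mod 4 = 3, so D = disc(K) = 4d = -7204
h(K) equals the number of primitive reduced positive-definite forms (a, b, c) = a*x^2 + b*x*y + c*y^2 with b^2 - 4ac = D,
where reduced means |b| <= a <= c, with b >= 0 whenever |b| = a or a = c, and primitive means gcd(a, b, c) = 1.
Reduced forces 3a^2 <= |D| = 7204, so 1 <= a <= 49; b must have the parity of D, and c = (b^2 - D)/(4a) must be an integer >= a.
Enumerate a = 1..49, b in [-a, a]:
  a=1: (1, 0, 1801)  [1]
  a=2: (2, 2, 901)  [1]
  a=3..4: none
  a=5: (5, -4, 361), (5, 4, 361)  [2]
  a=6..9: none
  a=10: (10, -6, 181), (10, 6, 181)  [2]
  a=11: (11, -10, 166), (11, 10, 166)  [2]
  a=12..16: none
  a=17: (17, -2, 106), (17, 2, 106)  [2]
  a=18: none
  a=19: (19, -4, 95), (19, 4, 95)  [2]
  a=20..21: none
  a=22: (22, -10, 83), (22, 10, 83)  [2]
  a=23: (23, -8, 79), (23, 8, 79)  [2]
  a=24: none
  a=25: (25, -14, 74), (25, 14, 74)  [2]
  a=26..30: none
  a=31: (31, -22, 62), (31, 22, 62)  [2]
  a=32..33: none
  a=34: (34, -2, 53), (34, 2, 53)  [2]
  a=35..36: none
  a=37: (37, -14, 50), (37, 14, 50)  [2]
  a=38: (38, -34, 55), (38, 34, 55)  [2]
  a=39..45: none
  a=46: (46, -38, 47), (46, 38, 47)  [2]
  a=47..49: none
Total reduced forms: 1 + 1 + 2 + 2 + 2 + 2 + 2 + 2 + 2 + 2 + 2 + 2 + 2 + 2 + 2 = 28
h = 28

28


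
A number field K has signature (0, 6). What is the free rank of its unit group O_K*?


By Dirichlet's unit theorem:
rank = r1 + r2 - 1
= 0 + 6 - 1
= 5

5


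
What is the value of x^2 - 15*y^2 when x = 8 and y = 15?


x^2 - d*y^2
= 8^2 - 15*15^2
= 64 - 3375
= -3311

-3311


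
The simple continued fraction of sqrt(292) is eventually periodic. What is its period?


Run the CF algorithm for sqrt(292).
a_0 = floor(sqrt(292)) = 17; set m_0=0, q_0=1.
Recurrence: m' = q*a - m,  q' = (d - m'^2)/q,  a' = floor((a_0 + m')/q').
  step 1: m=17, q=3, a=11
  step 2: m=16, q=12, a=2
  step 3: m=8, q=19, a=1
  step 4: m=11, q=9, a=3
  step 5: m=16, q=4, a=8
  step 6: m=16, q=9, a=3
  step 7: m=11, q=19, a=1
  step 8: m=8, q=12, a=2
  step 9: m=16, q=3, a=11
  step 10: m=17, q=1, a=34
a_10 = 2*a_0 = 34, so the period closes here.
sqrt(292) = [17; 11, 2, 1, 3, 8, 3, 1, 2, 11, 34]
Period length = 10

10


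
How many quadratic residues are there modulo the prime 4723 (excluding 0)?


For prime p, the number of non-zero quadratic residues is (p-1)/2.
= (4723-1)/2
= 2361

2361


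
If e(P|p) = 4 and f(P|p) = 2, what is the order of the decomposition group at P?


|D_P| = e * f
= 4 * 2
= 8

8


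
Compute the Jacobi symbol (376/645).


Compute (376/645) via quadratic reciprocity:
  pull out 2: (2/645) = -1  (since 645 mod 8 = 5)
  pull out 2: (2/645) = -1  (since 645 mod 8 = 5)
  pull out 2: (2/645) = -1  (since 645 mod 8 = 5)
  reciprocity: (47/645) -> +(645/47)
  reduce: (34/47)
  pull out 2: (2/47) = +1  (since 47 mod 8 = 7)
  reciprocity: (17/47) -> +(47/17)
  reduce: (13/17)
  reciprocity: (13/17) -> +(17/13)
  reduce: (4/13)
  pull out 2: (2/13) = -1  (since 13 mod 8 = 5)
  pull out 2: (2/13) = -1  (since 13 mod 8 = 5)
  (1/13) = 1
Product of signs = -1

-1


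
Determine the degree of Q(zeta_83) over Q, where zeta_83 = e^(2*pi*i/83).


The degree equals Euler's totient phi(83).
83 = 83
phi(83) = 82

82


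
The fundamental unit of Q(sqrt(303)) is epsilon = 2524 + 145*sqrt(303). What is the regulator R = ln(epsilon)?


epsilon = 2524 + 145*sqrt(303)
= 5047.9998
R = ln(5047.9998)
= 8.5267

8.5267


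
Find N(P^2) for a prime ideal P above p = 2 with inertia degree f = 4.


N(P^a) = p^(a*f)
= 2^(2*4)
= 2^8
= 256

256


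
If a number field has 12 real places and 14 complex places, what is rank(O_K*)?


By Dirichlet's unit theorem:
rank = r1 + r2 - 1
= 12 + 14 - 1
= 25

25


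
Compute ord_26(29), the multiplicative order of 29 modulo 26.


We want ord_26(29), the smallest k >= 1 with 29^k = 1 mod 26.
n = 26 = 2 * 13, phi(26) = 12; the order divides phi(n).
Divisors of 12: 1, 2, 3, 4, 6, 12
Repeated squaring mod 26: 29^1 = 3, 29^2 = 9, 29^4 = 3, 29^8 = 9
Test divisors in increasing order:
  k=1: 29^1 = 3 mod 26
  k=2: 29^2 = 9 mod 26
  k=3: 29^3 = 9 * 3 = 1 mod 26  <- first divisor giving 1
Order = 3

3


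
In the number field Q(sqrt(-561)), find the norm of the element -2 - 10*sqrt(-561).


N(a + b*sqrt(d)) = a^2 - d*b^2
= (-2)^2 - (-561)*(-10)^2
= 4 + 56100
= 56104

56104


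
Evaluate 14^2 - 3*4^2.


x^2 - d*y^2
= 14^2 - 3*4^2
= 196 - 48
= 148

148


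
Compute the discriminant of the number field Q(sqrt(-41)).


For K = Q(sqrt(d)) with d squarefree: disc(K) = d if d = 1 mod 4, and disc(K) = 4d if d = 2 or 3 mod 4.
Here d = -41, and d mod 4 = 3.
d = 3 mod 4, not 1 (O_K = Z[sqrt(d)]), so disc(K) = 4d = 4 * (-41) = -164

-164


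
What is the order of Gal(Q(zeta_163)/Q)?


|Gal(Q(zeta_163)/Q)| = phi(163)
= 162

162


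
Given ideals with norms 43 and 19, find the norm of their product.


N(IJ) = N(I) * N(J)
= 43 * 19
= 817

817


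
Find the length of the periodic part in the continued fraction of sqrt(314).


Run the CF algorithm for sqrt(314).
a_0 = floor(sqrt(314)) = 17; set m_0=0, q_0=1.
Recurrence: m' = q*a - m,  q' = (d - m'^2)/q,  a' = floor((a_0 + m')/q').
  step 1: m=17, q=25, a=1
  step 2: m=8, q=10, a=2
  step 3: m=12, q=17, a=1
  step 4: m=5, q=17, a=1
  step 5: m=12, q=10, a=2
  step 6: m=8, q=25, a=1
  step 7: m=17, q=1, a=34
a_7 = 2*a_0 = 34, so the period closes here.
sqrt(314) = [17; 1, 2, 1, 1, 2, 1, 34]
Period length = 7

7


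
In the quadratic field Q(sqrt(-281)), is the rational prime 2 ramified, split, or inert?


K = Q(sqrt(-281)). Since d mod 4 = 3, disc(K) = -1124.
Check p | disc: -1124 mod 2 = 0.
p divides disc, so p ramifies: (p) = P^2 with e=2, f=1, g=1.
Therefore p is ramified.

ramified


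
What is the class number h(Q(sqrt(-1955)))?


K = Q(sqrt(-1955)). d mod 4 = 1, so D = disc(K) = d = -1955
h(K) equals the number of primitive reduced positive-definite forms (a, b, c) = a*x^2 + b*x*y + c*y^2 with b^2 - 4ac = D,
where reduced means |b| <= a <= c, with b >= 0 whenever |b| = a or a = c, and primitive means gcd(a, b, c) = 1.
Reduced forces 3a^2 <= |D| = 1955, so 1 <= a <= 25; b must have the parity of D, and c = (b^2 - D)/(4a) must be an integer >= a.
Enumerate a = 1..25, b in [-a, a]:
  a=1: (1, 1, 489)  [1]
  a=2: none
  a=3: (3, -1, 163), (3, 1, 163)  [2]
  a=4: none
  a=5: (5, 5, 99)  [1]
  a=6..8: none
  a=9: (9, -5, 55), (9, 5, 55)  [2]
  a=10: none
  a=11: (11, -5, 45), (11, 5, 45)  [2]
  a=12..14: none
  a=15: (15, -5, 33), (15, 5, 33)  [2]
  a=16: none
  a=17: (17, 17, 33)  [1]
  a=18..22: none
  a=23: (23, 23, 27)  [1]
  a=24..25: none
Total reduced forms: 1 + 2 + 1 + 2 + 2 + 2 + 1 + 1 = 12
h = 12

12


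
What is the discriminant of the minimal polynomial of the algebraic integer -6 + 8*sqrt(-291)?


The element -6 + 8*sqrt(-291) has minimal polynomial:
x^2 + 12*x + 18660
Discriminant = (12)^2 - 4*(18660)
= 144 - 74640
= -74496

-74496


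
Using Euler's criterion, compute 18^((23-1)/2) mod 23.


p = 23 is prime and the exponent is (p-1)/2 = 11, so by Euler's criterion 18^11 = (18/23) = +1 or -1 mod 23.
Compute by square-and-multiply:
  11 = 8 + 2 + 1 (binary 1011)
  Repeated squaring mod 23: 18^1 = 18, 18^2 = 2, 18^4 = 4, 18^8 = 16
  18^11 = 18^8 * 18^2 * 18^1 = 16 * 2 * 18 mod 23
    16 * 2 = 32 = 9 mod 23
    9 * 18 = 162 = 1 mod 23
  18^11 = 1 mod 23
Result 1: 18 is a quadratic residue mod 23.
18^11 mod 23 = 1

1


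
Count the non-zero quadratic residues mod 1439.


For prime p, the number of non-zero quadratic residues is (p-1)/2.
= (1439-1)/2
= 719

719


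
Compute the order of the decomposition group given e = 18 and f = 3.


|D_P| = e * f
= 18 * 3
= 54

54


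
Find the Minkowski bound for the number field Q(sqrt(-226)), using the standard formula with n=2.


d = -226, d mod 4 = 2, so disc(K) = 4d = -904; |disc(K)| = 904
Imaginary quadratic field, so n = 2, s = r2 = 1, r1 = 0
M = (n!/n^n) * (4/pi)^s * sqrt(|disc(K)|) = (2!/2^2) * (4/pi)^1 * sqrt(904)
= 0.5 * 1.273240 * 30.066593
= 19.1410

19.1410


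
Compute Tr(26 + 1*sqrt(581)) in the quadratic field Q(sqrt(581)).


Tr(a + b*sqrt(d)) = (a + b*sqrt(d)) + (a - b*sqrt(d)) = 2a
= 2 * (26)
= 52

52


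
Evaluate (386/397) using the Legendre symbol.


p = 397 is prime, so compute (386/397) with the reciprocity algorithm (Jacobi-symbol steps: pull out 2s via (2/n), flip via reciprocity, reduce):
  pull out 2: (2/397) = -1  (since 397 mod 8 = 5)
  reciprocity: (193/397) -> +(397/193)
  reduce: (11/193)
  reciprocity: (11/193) -> +(193/11)
  reduce: (6/11)
  pull out 2: (2/11) = -1  (since 11 mod 8 = 3)
  reciprocity: (3/11) -> -(11/3)
  reduce: (2/3)
  pull out 2: (2/3) = -1  (since 3 mod 8 = 3)
  (1/3) = 1
Product of signs = 1
(386/397) = 1

1


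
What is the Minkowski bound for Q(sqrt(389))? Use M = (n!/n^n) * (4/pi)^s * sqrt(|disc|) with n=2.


d = 389, d mod 4 = 1, so disc(K) = d = 389; |disc(K)| = 389
Real quadratic field, so n = 2, s = r2 = 0, r1 = 2
M = (n!/n^n) * (4/pi)^s * sqrt(|disc(K)|) = (2!/2^2) * (4/pi)^0 * sqrt(389)
= 0.5 * 1.000000 * 19.723083
= 9.8615

9.8615


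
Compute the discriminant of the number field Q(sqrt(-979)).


For K = Q(sqrt(d)) with d squarefree: disc(K) = d if d = 1 mod 4, and disc(K) = 4d if d = 2 or 3 mod 4.
Here d = -979, and d mod 4 = 1.
d = 1 mod 4 (O_K = Z[(1+sqrt(d))/2]), so disc(K) = d = -979

-979


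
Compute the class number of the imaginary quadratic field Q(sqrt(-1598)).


K = Q(sqrt(-1598)). d mod 4 = 2, so D = disc(K) = 4d = -6392
h(K) equals the number of primitive reduced positive-definite forms (a, b, c) = a*x^2 + b*x*y + c*y^2 with b^2 - 4ac = D,
where reduced means |b| <= a <= c, with b >= 0 whenever |b| = a or a = c, and primitive means gcd(a, b, c) = 1.
Reduced forces 3a^2 <= |D| = 6392, so 1 <= a <= 46; b must have the parity of D, and c = (b^2 - D)/(4a) must be an integer >= a.
Enumerate a = 1..46, b in [-a, a]:
  a=1: (1, 0, 1598)  [1]
  a=2: (2, 0, 799)  [1]
  a=3: (3, -2, 533), (3, 2, 533)  [2]
  a=4..5: none
  a=6: (6, -4, 267), (6, 4, 267)  [2]
  a=7..8: none
  a=9: (9, -4, 178), (9, 4, 178)  [2]
  a=10..12: none
  a=13: (13, -2, 123), (13, 2, 123)  [2]
  a=14..16: none
  a=17: (17, 0, 94)  [1]
  a=18: (18, -4, 89), (18, 4, 89)  [2]
  a=19: (19, -12, 86), (19, 12, 86)  [2]
  a=20..22: none
  a=23: (23, -18, 73), (23, 18, 73)  [2]
  a=24..25: none
  a=26: (26, -24, 67), (26, 24, 67)  [2]
  a=27: (27, -14, 61), (27, 14, 61)  [2]
  a=28..30: none
  a=31: (31, -26, 57), (31, 26, 57)  [2]
  a=32..33: none
  a=34: (34, 0, 47)  [1]
  a=35..36: none
  a=37: (37, -34, 51), (37, 34, 51)  [2]
  a=38: (38, -12, 43), (38, 12, 43)  [2]
  a=39: (39, -28, 46), (39, -2, 41), (39, 2, 41), (39, 28, 46)  [4]
  a=40..46: none
Total reduced forms: 1 + 1 + 2 + 2 + 2 + 2 + 1 + 2 + 2 + 2 + 2 + 2 + 2 + 1 + 2 + 2 + 4 = 32
h = 32

32


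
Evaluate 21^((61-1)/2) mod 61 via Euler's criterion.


p = 61 is prime and the exponent is (p-1)/2 = 30, so by Euler's criterion 21^30 = (21/61) = +1 or -1 mod 61.
Compute by square-and-multiply:
  30 = 16 + 8 + 4 + 2 (binary 11110)
  Repeated squaring mod 61: 21^1 = 21, 21^2 = 14, 21^4 = 13, 21^8 = 47, 21^16 = 13
  21^30 = 21^16 * 21^8 * 21^4 * 21^2 = 13 * 47 * 13 * 14 mod 61
    13 * 47 = 611 = 1 mod 61
    1 * 13 = 13 = 13 mod 61
    13 * 14 = 182 = 60 mod 61
  21^30 = 60 mod 61
Result 60 = p - 1 = -1 mod 61: 21 is a quadratic non-residue mod 61. As a residue in [0, p-1] the value is 60.
21^30 mod 61 = 60

60


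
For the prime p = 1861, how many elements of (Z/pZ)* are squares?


For prime p, the number of non-zero quadratic residues is (p-1)/2.
= (1861-1)/2
= 930

930


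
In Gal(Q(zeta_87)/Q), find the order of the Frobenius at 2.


The Frobenius at p in Gal(Q(zeta_n)/Q) = (Z/nZ)* is the class of p, so its order is ord_87(2), the smallest k >= 1 with 2^k = 1 mod 87.
n = 87 = 3 * 29, phi(87) = 56; the order divides phi(n).
Divisors of 56: 1, 2, 4, 7, 8, 14, 28, 56
Repeated squaring mod 87: 2^1 = 2, 2^2 = 4, 2^4 = 16, 2^8 = 82, 2^16 = 25, 2^32 = 16
Test divisors in increasing order:
  k=1: 2^1 = 2 mod 87
  k=2: 2^2 = 4 mod 87
  k=4: 2^4 = 16 mod 87
  k=7: 2^7 = 16 * 4 * 2 = 41 mod 87
  k=8: 2^8 = 82 mod 87
  k=14: 2^14 = 82 * 16 * 4 = 28 mod 87
  k=28: 2^28 = 25 * 82 * 16 = 1 mod 87  <- first divisor giving 1
Order = 28

28


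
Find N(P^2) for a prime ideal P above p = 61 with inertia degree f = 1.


N(P^a) = p^(a*f)
= 61^(2*1)
= 61^2
= 3721

3721


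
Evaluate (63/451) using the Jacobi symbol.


Compute (63/451) via quadratic reciprocity:
  reciprocity: (63/451) -> -(451/63)
  reduce: (10/63)
  pull out 2: (2/63) = +1  (since 63 mod 8 = 7)
  reciprocity: (5/63) -> +(63/5)
  reduce: (3/5)
  reciprocity: (3/5) -> +(5/3)
  reduce: (2/3)
  pull out 2: (2/3) = -1  (since 3 mod 8 = 3)
  (1/3) = 1
Product of signs = 1

1


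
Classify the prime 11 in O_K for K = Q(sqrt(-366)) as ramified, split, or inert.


K = Q(sqrt(-366)). Since d mod 4 = 2, disc(K) = -1464.
Check p | disc: -1464 mod 11 = 10.
p does not divide disc. Compute Legendre symbol (d/p):
8^((11-1)/2) mod 11 = -1
(d/p) = -1, so p is inert: (p) stays prime with e=1, f=2, g=1.
Therefore p is inert.

inert


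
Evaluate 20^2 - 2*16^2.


x^2 - d*y^2
= 20^2 - 2*16^2
= 400 - 512
= -112

-112


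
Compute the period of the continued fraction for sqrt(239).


Run the CF algorithm for sqrt(239).
a_0 = floor(sqrt(239)) = 15; set m_0=0, q_0=1.
Recurrence: m' = q*a - m,  q' = (d - m'^2)/q,  a' = floor((a_0 + m')/q').
  step 1: m=15, q=14, a=2
  step 2: m=13, q=5, a=5
  step 3: m=12, q=19, a=1
  step 4: m=7, q=10, a=2
  step 5: m=13, q=7, a=4
  step 6: m=15, q=2, a=15
  step 7: m=15, q=7, a=4
  step 8: m=13, q=10, a=2
  step 9: m=7, q=19, a=1
  step 10: m=12, q=5, a=5
  step 11: m=13, q=14, a=2
  step 12: m=15, q=1, a=30
a_12 = 2*a_0 = 30, so the period closes here.
sqrt(239) = [15; 2, 5, 1, 2, 4, 15, 4, 2, 1, 5, 2, 30]
Period length = 12

12


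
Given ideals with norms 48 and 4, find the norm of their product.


N(IJ) = N(I) * N(J)
= 48 * 4
= 192

192


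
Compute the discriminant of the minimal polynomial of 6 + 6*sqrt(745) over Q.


The element 6 + 6*sqrt(745) has minimal polynomial:
x^2 - 12*x - 26784
Discriminant = (-12)^2 - 4*(-26784)
= 144 + 107136
= 107280

107280


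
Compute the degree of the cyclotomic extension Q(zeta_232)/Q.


The degree equals Euler's totient phi(232).
232 = 2^3 * 29
phi(232) = 112

112


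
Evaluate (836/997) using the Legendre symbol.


p = 997 is prime, so compute (836/997) with the reciprocity algorithm (Jacobi-symbol steps: pull out 2s via (2/n), flip via reciprocity, reduce):
  pull out 2: (2/997) = -1  (since 997 mod 8 = 5)
  pull out 2: (2/997) = -1  (since 997 mod 8 = 5)
  reciprocity: (209/997) -> +(997/209)
  reduce: (161/209)
  reciprocity: (161/209) -> +(209/161)
  reduce: (48/161)
  pull out 2: (2/161) = +1  (since 161 mod 8 = 1)
  pull out 2: (2/161) = +1  (since 161 mod 8 = 1)
  pull out 2: (2/161) = +1  (since 161 mod 8 = 1)
  pull out 2: (2/161) = +1  (since 161 mod 8 = 1)
  reciprocity: (3/161) -> +(161/3)
  reduce: (2/3)
  pull out 2: (2/3) = -1  (since 3 mod 8 = 3)
  (1/3) = 1
Product of signs = -1
(836/997) = -1

-1


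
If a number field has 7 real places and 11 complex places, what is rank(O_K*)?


By Dirichlet's unit theorem:
rank = r1 + r2 - 1
= 7 + 11 - 1
= 17

17


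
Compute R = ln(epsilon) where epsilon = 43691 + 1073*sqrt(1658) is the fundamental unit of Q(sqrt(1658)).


epsilon = 43691 + 1073*sqrt(1658)
= 87382.0000
R = ln(87382.0000)
= 11.3780

11.3780


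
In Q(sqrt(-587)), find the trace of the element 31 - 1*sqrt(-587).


Tr(a + b*sqrt(d)) = (a + b*sqrt(d)) + (a - b*sqrt(d)) = 2a
= 2 * (31)
= 62

62


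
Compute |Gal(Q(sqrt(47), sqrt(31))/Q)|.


The 2 square roots of distinct primes are multiplicatively independent over Q,
so [K:Q] = 2^2 and Gal(K/Q) is isomorphic to (Z/2Z)^2.
|Gal| = 2^2 = 4

4


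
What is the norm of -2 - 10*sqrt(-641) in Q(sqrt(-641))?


N(a + b*sqrt(d)) = a^2 - d*b^2
= (-2)^2 - (-641)*(-10)^2
= 4 + 64100
= 64104

64104


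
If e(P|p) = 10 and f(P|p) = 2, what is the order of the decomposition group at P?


|D_P| = e * f
= 10 * 2
= 20

20


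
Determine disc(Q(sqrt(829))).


For K = Q(sqrt(d)) with d squarefree: disc(K) = d if d = 1 mod 4, and disc(K) = 4d if d = 2 or 3 mod 4.
Here d = 829, and d mod 4 = 1.
d = 1 mod 4 (O_K = Z[(1+sqrt(d))/2]), so disc(K) = d = 829

829


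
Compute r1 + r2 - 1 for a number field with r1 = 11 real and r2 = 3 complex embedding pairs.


By Dirichlet's unit theorem:
rank = r1 + r2 - 1
= 11 + 3 - 1
= 13

13


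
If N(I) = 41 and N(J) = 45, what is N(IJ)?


N(IJ) = N(I) * N(J)
= 41 * 45
= 1845

1845


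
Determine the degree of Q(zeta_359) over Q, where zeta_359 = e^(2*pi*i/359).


The degree equals Euler's totient phi(359).
359 = 359
phi(359) = 358

358


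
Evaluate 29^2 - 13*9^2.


x^2 - d*y^2
= 29^2 - 13*9^2
= 841 - 1053
= -212

-212


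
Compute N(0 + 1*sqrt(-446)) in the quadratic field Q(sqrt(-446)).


N(a + b*sqrt(d)) = a^2 - d*b^2
= (0)^2 - (-446)*(1)^2
= 0 + 446
= 446

446


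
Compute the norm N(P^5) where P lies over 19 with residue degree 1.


N(P^a) = p^(a*f)
= 19^(5*1)
= 19^5
= 2476099

2476099


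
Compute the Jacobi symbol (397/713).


Compute (397/713) via quadratic reciprocity:
  reciprocity: (397/713) -> +(713/397)
  reduce: (316/397)
  pull out 2: (2/397) = -1  (since 397 mod 8 = 5)
  pull out 2: (2/397) = -1  (since 397 mod 8 = 5)
  reciprocity: (79/397) -> +(397/79)
  reduce: (2/79)
  pull out 2: (2/79) = +1  (since 79 mod 8 = 7)
  (1/79) = 1
Product of signs = 1

1


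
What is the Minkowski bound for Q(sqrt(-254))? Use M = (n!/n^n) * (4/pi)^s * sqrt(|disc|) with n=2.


d = -254, d mod 4 = 2, so disc(K) = 4d = -1016; |disc(K)| = 1016
Imaginary quadratic field, so n = 2, s = r2 = 1, r1 = 0
M = (n!/n^n) * (4/pi)^s * sqrt(|disc(K)|) = (2!/2^2) * (4/pi)^1 * sqrt(1016)
= 0.5 * 1.273240 * 31.874755
= 20.2921

20.2921


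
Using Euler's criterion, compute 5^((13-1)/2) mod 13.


p = 13 is prime and the exponent is (p-1)/2 = 6, so by Euler's criterion 5^6 = (5/13) = +1 or -1 mod 13.
Compute by square-and-multiply:
  6 = 4 + 2 (binary 110)
  Repeated squaring mod 13: 5^1 = 5, 5^2 = 12, 5^4 = 1
  5^6 = 5^4 * 5^2 = 1 * 12 mod 13
    1 * 12 = 12 = 12 mod 13
  5^6 = 12 mod 13
Result 12 = p - 1 = -1 mod 13: 5 is a quadratic non-residue mod 13. As a residue in [0, p-1] the value is 12.
5^6 mod 13 = 12

12


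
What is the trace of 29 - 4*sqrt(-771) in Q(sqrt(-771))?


Tr(a + b*sqrt(d)) = (a + b*sqrt(d)) + (a - b*sqrt(d)) = 2a
= 2 * (29)
= 58

58


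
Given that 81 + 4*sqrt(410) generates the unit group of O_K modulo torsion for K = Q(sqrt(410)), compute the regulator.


epsilon = 81 + 4*sqrt(410)
= 161.9938
R = ln(161.9938)
= 5.0876

5.0876


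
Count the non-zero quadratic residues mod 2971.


For prime p, the number of non-zero quadratic residues is (p-1)/2.
= (2971-1)/2
= 1485

1485


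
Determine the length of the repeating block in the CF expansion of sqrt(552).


Run the CF algorithm for sqrt(552).
a_0 = floor(sqrt(552)) = 23; set m_0=0, q_0=1.
Recurrence: m' = q*a - m,  q' = (d - m'^2)/q,  a' = floor((a_0 + m')/q').
  step 1: m=23, q=23, a=2
  step 2: m=23, q=1, a=46
a_2 = 2*a_0 = 46, so the period closes here.
sqrt(552) = [23; 2, 46]
Period length = 2

2


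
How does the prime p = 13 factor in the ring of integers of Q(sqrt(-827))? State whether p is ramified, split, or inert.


K = Q(sqrt(-827)). Since d mod 4 = 1, disc(K) = -827.
Check p | disc: -827 mod 13 = 5.
p does not divide disc. Compute Legendre symbol (d/p):
5^((13-1)/2) mod 13 = -1
(d/p) = -1, so p is inert: (p) stays prime with e=1, f=2, g=1.
Therefore p is inert.

inert


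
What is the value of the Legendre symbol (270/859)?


p = 859 is prime, so compute (270/859) with the reciprocity algorithm (Jacobi-symbol steps: pull out 2s via (2/n), flip via reciprocity, reduce):
  pull out 2: (2/859) = -1  (since 859 mod 8 = 3)
  reciprocity: (135/859) -> -(859/135)
  reduce: (49/135)
  reciprocity: (49/135) -> +(135/49)
  reduce: (37/49)
  reciprocity: (37/49) -> +(49/37)
  reduce: (12/37)
  pull out 2: (2/37) = -1  (since 37 mod 8 = 5)
  pull out 2: (2/37) = -1  (since 37 mod 8 = 5)
  reciprocity: (3/37) -> +(37/3)
  reduce: (1/3)
  (1/3) = 1
Product of signs = 1
(270/859) = 1

1


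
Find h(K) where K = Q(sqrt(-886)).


K = Q(sqrt(-886)). d mod 4 = 2, so D = disc(K) = 4d = -3544
h(K) equals the number of primitive reduced positive-definite forms (a, b, c) = a*x^2 + b*x*y + c*y^2 with b^2 - 4ac = D,
where reduced means |b| <= a <= c, with b >= 0 whenever |b| = a or a = c, and primitive means gcd(a, b, c) = 1.
Reduced forces 3a^2 <= |D| = 3544, so 1 <= a <= 34; b must have the parity of D, and c = (b^2 - D)/(4a) must be an integer >= a.
Enumerate a = 1..34, b in [-a, a]:
  a=1: (1, 0, 886)  [1]
  a=2: (2, 0, 443)  [1]
  a=3..4: none
  a=5: (5, -4, 178), (5, 4, 178)  [2]
  a=6..9: none
  a=10: (10, -4, 89), (10, 4, 89)  [2]
  a=11: (11, -8, 82), (11, 8, 82)  [2]
  a=12..16: none
  a=17: (17, -14, 55), (17, 14, 55)  [2]
  a=18: none
  a=19: (19, -16, 50), (19, 16, 50)  [2]
  a=20..21: none
  a=22: (22, -8, 41), (22, 8, 41)  [2]
  a=23..24: none
  a=25: (25, -16, 38), (25, 16, 38)  [2]
  a=26..28: none
  a=29: (29, -20, 34), (29, 20, 34)  [2]
  a=30..34: none
Total reduced forms: 1 + 1 + 2 + 2 + 2 + 2 + 2 + 2 + 2 + 2 = 18
h = 18

18


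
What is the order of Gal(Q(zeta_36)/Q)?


|Gal(Q(zeta_36)/Q)| = phi(36)
= 12

12


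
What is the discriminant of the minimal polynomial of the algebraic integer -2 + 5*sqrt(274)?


The element -2 + 5*sqrt(274) has minimal polynomial:
x^2 + 4*x - 6846
Discriminant = (4)^2 - 4*(-6846)
= 16 + 27384
= 27400

27400


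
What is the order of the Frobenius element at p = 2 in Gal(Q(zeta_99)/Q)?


The Frobenius at p in Gal(Q(zeta_n)/Q) = (Z/nZ)* is the class of p, so its order is ord_99(2), the smallest k >= 1 with 2^k = 1 mod 99.
n = 99 = 3^2 * 11, phi(99) = 60; the order divides phi(n).
Divisors of 60: 1, 2, 3, 4, 5, 6, 10, 12, 15, 20, 30, 60
Repeated squaring mod 99: 2^1 = 2, 2^2 = 4, 2^4 = 16, 2^8 = 58, 2^16 = 97, 2^32 = 4
Test divisors in increasing order:
  k=1: 2^1 = 2 mod 99
  k=2: 2^2 = 4 mod 99
  k=3: 2^3 = 4 * 2 = 8 mod 99
  k=4: 2^4 = 16 mod 99
  k=5: 2^5 = 16 * 2 = 32 mod 99
  k=6: 2^6 = 16 * 4 = 64 mod 99
  k=10: 2^10 = 58 * 4 = 34 mod 99
  k=12: 2^12 = 58 * 16 = 37 mod 99
  k=15: 2^15 = 58 * 16 * 4 * 2 = 98 mod 99
  k=20: 2^20 = 97 * 16 = 67 mod 99
  k=30: 2^30 = 97 * 58 * 16 * 4 = 1 mod 99  <- first divisor giving 1
Order = 30

30


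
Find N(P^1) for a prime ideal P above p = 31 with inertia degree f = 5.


N(P^a) = p^(a*f)
= 31^(1*5)
= 31^5
= 28629151

28629151


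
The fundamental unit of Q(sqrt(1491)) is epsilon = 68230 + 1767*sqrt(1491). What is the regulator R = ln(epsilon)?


epsilon = 68230 + 1767*sqrt(1491)
= 136460.0000
R = ln(136460.0000)
= 11.8238

11.8238


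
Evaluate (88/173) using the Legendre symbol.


p = 173 is prime, so compute (88/173) with the reciprocity algorithm (Jacobi-symbol steps: pull out 2s via (2/n), flip via reciprocity, reduce):
  pull out 2: (2/173) = -1  (since 173 mod 8 = 5)
  pull out 2: (2/173) = -1  (since 173 mod 8 = 5)
  pull out 2: (2/173) = -1  (since 173 mod 8 = 5)
  reciprocity: (11/173) -> +(173/11)
  reduce: (8/11)
  pull out 2: (2/11) = -1  (since 11 mod 8 = 3)
  pull out 2: (2/11) = -1  (since 11 mod 8 = 3)
  pull out 2: (2/11) = -1  (since 11 mod 8 = 3)
  (1/11) = 1
Product of signs = 1
(88/173) = 1

1


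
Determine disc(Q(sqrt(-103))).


For K = Q(sqrt(d)) with d squarefree: disc(K) = d if d = 1 mod 4, and disc(K) = 4d if d = 2 or 3 mod 4.
Here d = -103, and d mod 4 = 1.
d = 1 mod 4 (O_K = Z[(1+sqrt(d))/2]), so disc(K) = d = -103

-103


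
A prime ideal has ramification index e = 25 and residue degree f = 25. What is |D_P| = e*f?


|D_P| = e * f
= 25 * 25
= 625

625


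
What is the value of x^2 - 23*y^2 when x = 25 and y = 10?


x^2 - d*y^2
= 25^2 - 23*10^2
= 625 - 2300
= -1675

-1675


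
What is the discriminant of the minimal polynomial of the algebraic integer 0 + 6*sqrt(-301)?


The element 0 + 6*sqrt(-301) has minimal polynomial:
x^2 + 0*x + 10836
Discriminant = (0)^2 - 4*(10836)
= 0 - 43344
= -43344

-43344


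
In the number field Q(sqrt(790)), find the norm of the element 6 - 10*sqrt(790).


N(a + b*sqrt(d)) = a^2 - d*b^2
= (6)^2 - (790)*(-10)^2
= 36 - 79000
= -78964

-78964


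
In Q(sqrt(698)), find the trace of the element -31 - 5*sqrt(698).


Tr(a + b*sqrt(d)) = (a + b*sqrt(d)) + (a - b*sqrt(d)) = 2a
= 2 * (-31)
= -62

-62


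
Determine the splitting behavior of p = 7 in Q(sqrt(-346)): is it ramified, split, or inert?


K = Q(sqrt(-346)). Since d mod 4 = 2, disc(K) = -1384.
Check p | disc: -1384 mod 7 = 2.
p does not divide disc. Compute Legendre symbol (d/p):
4^((7-1)/2) mod 7 = 1
(d/p) = 1, so p splits: (p) = P*P' with e=1, f=1, g=2.
Therefore p is split.

split


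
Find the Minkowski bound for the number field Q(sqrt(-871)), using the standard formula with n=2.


d = -871, d mod 4 = 1, so disc(K) = d = -871; |disc(K)| = 871
Imaginary quadratic field, so n = 2, s = r2 = 1, r1 = 0
M = (n!/n^n) * (4/pi)^s * sqrt(|disc(K)|) = (2!/2^2) * (4/pi)^1 * sqrt(871)
= 0.5 * 1.273240 * 29.512709
= 18.7884

18.7884


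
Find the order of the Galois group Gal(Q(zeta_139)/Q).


|Gal(Q(zeta_139)/Q)| = phi(139)
= 138

138


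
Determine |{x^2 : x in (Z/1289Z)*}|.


For prime p, the number of non-zero quadratic residues is (p-1)/2.
= (1289-1)/2
= 644

644


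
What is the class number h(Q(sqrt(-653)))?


K = Q(sqrt(-653)). d mod 4 = 3, so D = disc(K) = 4d = -2612
h(K) equals the number of primitive reduced positive-definite forms (a, b, c) = a*x^2 + b*x*y + c*y^2 with b^2 - 4ac = D,
where reduced means |b| <= a <= c, with b >= 0 whenever |b| = a or a = c, and primitive means gcd(a, b, c) = 1.
Reduced forces 3a^2 <= |D| = 2612, so 1 <= a <= 29; b must have the parity of D, and c = (b^2 - D)/(4a) must be an integer >= a.
Enumerate a = 1..29, b in [-a, a]:
  a=1: (1, 0, 653)  [1]
  a=2: (2, 2, 327)  [1]
  a=3: (3, -2, 218), (3, 2, 218)  [2]
  a=4..5: none
  a=6: (6, -2, 109), (6, 2, 109)  [2]
  a=7..8: none
  a=9: (9, -4, 73), (9, 4, 73)  [2]
  a=10..12: none
  a=13: (13, -12, 53), (13, 12, 53)  [2]
  a=14..17: none
  a=18: (18, -14, 39), (18, 14, 39)  [2]
  a=19..25: none
  a=26: (26, -14, 27), (26, 14, 27)  [2]
  a=27..29: none
Total reduced forms: 1 + 1 + 2 + 2 + 2 + 2 + 2 + 2 = 14
h = 14

14


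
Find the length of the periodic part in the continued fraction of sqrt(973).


Run the CF algorithm for sqrt(973).
a_0 = floor(sqrt(973)) = 31; set m_0=0, q_0=1.
Recurrence: m' = q*a - m,  q' = (d - m'^2)/q,  a' = floor((a_0 + m')/q').
  step 1: m=31, q=12, a=5
  step 2: m=29, q=11, a=5
  step 3: m=26, q=27, a=2
  step 4: m=28, q=7, a=8
  step 5: m=28, q=27, a=2
  step 6: m=26, q=11, a=5
  step 7: m=29, q=12, a=5
  step 8: m=31, q=1, a=62
a_8 = 2*a_0 = 62, so the period closes here.
sqrt(973) = [31; 5, 5, 2, 8, 2, 5, 5, 62]
Period length = 8

8


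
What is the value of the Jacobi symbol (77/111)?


Compute (77/111) via quadratic reciprocity:
  reciprocity: (77/111) -> +(111/77)
  reduce: (34/77)
  pull out 2: (2/77) = -1  (since 77 mod 8 = 5)
  reciprocity: (17/77) -> +(77/17)
  reduce: (9/17)
  reciprocity: (9/17) -> +(17/9)
  reduce: (8/9)
  pull out 2: (2/9) = +1  (since 9 mod 8 = 1)
  pull out 2: (2/9) = +1  (since 9 mod 8 = 1)
  pull out 2: (2/9) = +1  (since 9 mod 8 = 1)
  (1/9) = 1
Product of signs = -1

-1


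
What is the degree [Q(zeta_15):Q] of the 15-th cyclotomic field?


The degree equals Euler's totient phi(15).
15 = 3 * 5
phi(15) = 8

8


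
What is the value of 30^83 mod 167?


p = 167 is prime and the exponent is (p-1)/2 = 83, so by Euler's criterion 30^83 = (30/167) = +1 or -1 mod 167.
Compute by square-and-multiply:
  83 = 64 + 16 + 2 + 1 (binary 1010011)
  Repeated squaring mod 167: 30^1 = 30, 30^2 = 65, 30^4 = 50, 30^8 = 162, 30^16 = 25, 30^32 = 124, 30^64 = 12
  30^83 = 30^64 * 30^16 * 30^2 * 30^1 = 12 * 25 * 65 * 30 mod 167
    12 * 25 = 300 = 133 mod 167
    133 * 65 = 8645 = 128 mod 167
    128 * 30 = 3840 = 166 mod 167
  30^83 = 166 mod 167
Result 166 = p - 1 = -1 mod 167: 30 is a quadratic non-residue mod 167. As a residue in [0, p-1] the value is 166.
30^83 mod 167 = 166

166


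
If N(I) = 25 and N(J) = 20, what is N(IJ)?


N(IJ) = N(I) * N(J)
= 25 * 20
= 500

500


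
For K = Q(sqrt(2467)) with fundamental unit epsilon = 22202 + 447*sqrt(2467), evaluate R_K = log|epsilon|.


epsilon = 22202 + 447*sqrt(2467)
= 44404.0000
R = ln(44404.0000)
= 10.7011

10.7011


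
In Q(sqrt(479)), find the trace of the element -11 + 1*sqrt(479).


Tr(a + b*sqrt(d)) = (a + b*sqrt(d)) + (a - b*sqrt(d)) = 2a
= 2 * (-11)
= -22

-22


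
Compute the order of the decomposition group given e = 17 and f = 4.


|D_P| = e * f
= 17 * 4
= 68

68


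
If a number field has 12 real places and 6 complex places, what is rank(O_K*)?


By Dirichlet's unit theorem:
rank = r1 + r2 - 1
= 12 + 6 - 1
= 17

17


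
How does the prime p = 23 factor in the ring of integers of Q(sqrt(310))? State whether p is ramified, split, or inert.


K = Q(sqrt(310)). Since d mod 4 = 2, disc(K) = 1240.
Check p | disc: 1240 mod 23 = 21.
p does not divide disc. Compute Legendre symbol (d/p):
11^((23-1)/2) mod 23 = -1
(d/p) = -1, so p is inert: (p) stays prime with e=1, f=2, g=1.
Therefore p is inert.

inert
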